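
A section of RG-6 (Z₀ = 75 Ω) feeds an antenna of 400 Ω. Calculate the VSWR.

VSWR ≈ 5.33

Γ = (400 − 75)/(400 + 75) = 0.684
VSWR = (1 + 0.684)/(1 − 0.684)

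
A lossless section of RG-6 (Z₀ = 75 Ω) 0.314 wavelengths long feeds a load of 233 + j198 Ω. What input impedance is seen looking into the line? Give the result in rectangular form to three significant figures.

βl = 2π × 0.314 = 113°
tan(βl) = tan(113°) = -2.35
Z_in = Z_0·(Z_L + jZ_0·tanβl)/(Z_0 + jZ_L·tanβl)
     = 75·(233 + j21.7)/(541 − j548)

Z_in ≈ 14.4 + j17.6 Ω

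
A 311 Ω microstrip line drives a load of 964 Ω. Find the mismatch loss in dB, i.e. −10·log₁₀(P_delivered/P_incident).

mismatch loss ≈ 1.32 dB

Γ = (964 − 311)/(964 + 311) = 0.512
|Γ|² = 0.262, so P_del/P_inc = 1 − |Γ|² = 0.738
ML = −10·log₁₀(1 − |Γ|²)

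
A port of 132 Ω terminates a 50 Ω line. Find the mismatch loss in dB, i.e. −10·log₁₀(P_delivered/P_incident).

Γ = (132 − 50)/(132 + 50) = 0.451
|Γ|² = 0.203, so P_del/P_inc = 1 − |Γ|² = 0.797
ML = −10·log₁₀(1 − |Γ|²)

mismatch loss ≈ 0.985 dB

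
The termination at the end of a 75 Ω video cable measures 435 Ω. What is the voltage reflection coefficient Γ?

Γ = 0.706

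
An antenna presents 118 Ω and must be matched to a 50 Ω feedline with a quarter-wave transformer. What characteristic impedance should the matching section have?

Z_qwt ≈ 76.8 Ω

Z_qwt = √(Z_0·R_L) = √(50 × 118) = √5900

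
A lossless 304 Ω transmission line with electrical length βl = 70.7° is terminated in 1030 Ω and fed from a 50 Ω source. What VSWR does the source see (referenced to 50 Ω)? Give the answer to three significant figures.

tan(βl) = 2.86
Z_in = Z_0·(Z_L + jZ_0·tanβl)/(Z_0 + jZ_L·tanβl) = 99.7 − j96.2 Ω
Γ_s = (Z_in − Z_s)/(Z_in + Z_s) = (49.7 − j96.2)/(150 − j96.2), |Γ_s| = 0.608
VSWR = (1 + |Γ_s|)/(1 − |Γ_s|)

VSWR ≈ 4.11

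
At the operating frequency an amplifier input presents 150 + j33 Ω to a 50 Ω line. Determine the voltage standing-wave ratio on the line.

Γ = (Z_L − Z_0)/(Z_L + Z_0) = (100 + j33)/(200 + j33)
|Γ| = 105/203 = 0.519
VSWR = (1 + |Γ|)/(1 − |Γ|) = 1.52/0.481

VSWR ≈ 3.16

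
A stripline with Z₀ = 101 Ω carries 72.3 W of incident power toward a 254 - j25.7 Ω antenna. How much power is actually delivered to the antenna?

P_delivered ≈ 58.6 W

|Γ| = |(153 − j25.7)/(355 − j25.7)| = 0.436
|Γ|² = 0.19
P_refl = |Γ|²·P_inc = 13.7 W, P_del = (1 − |Γ|²)·P_inc = 58.6 W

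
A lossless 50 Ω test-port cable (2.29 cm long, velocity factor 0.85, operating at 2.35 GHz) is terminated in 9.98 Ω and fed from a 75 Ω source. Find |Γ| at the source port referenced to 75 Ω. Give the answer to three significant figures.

λ = v/f = 0.85·c / 2.35 GHz = 0.109 m
βl = 2π·l/λ = 2π × 0.211 = 76°
tan(βl) = 4
Z_in = Z_0·(Z_L + jZ_0·tanβl)/(Z_0 + jZ_L·tanβl) = 104 + j117 Ω
Γ_s = (Z_in − Z_s)/(Z_in + Z_s) = (28.7 + j117)/(179 + j117), |Γ_s| = 0.565

|Γ| ≈ 0.565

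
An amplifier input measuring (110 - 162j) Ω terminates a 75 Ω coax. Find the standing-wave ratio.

VSWR ≈ 5.13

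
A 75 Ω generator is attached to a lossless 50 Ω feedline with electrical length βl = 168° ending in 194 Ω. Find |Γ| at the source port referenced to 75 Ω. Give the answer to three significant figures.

|Γ| ≈ 0.465

tan(βl) = -0.213
Z_in = Z_0·(Z_L + jZ_0·tanβl)/(Z_0 + jZ_L·tanβl) = 121 + j88.9 Ω
Γ_s = (Z_in − Z_s)/(Z_in + Z_s) = (45.7 + j88.9)/(196 + j88.9), |Γ_s| = 0.465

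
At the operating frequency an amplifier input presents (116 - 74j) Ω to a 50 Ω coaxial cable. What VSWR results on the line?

Γ = (Z_L − Z_0)/(Z_L + Z_0) = (66 − j74)/(166 − j74)
|Γ| = 99.2/182 = 0.546
VSWR = (1 + |Γ|)/(1 − |Γ|) = 1.55/0.454

VSWR ≈ 3.4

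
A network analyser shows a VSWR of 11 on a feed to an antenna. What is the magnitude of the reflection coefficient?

|Γ| = (S − 1)/(S + 1) = (11 − 1)/(11 + 1) = 10/12

|Γ| ≈ 0.833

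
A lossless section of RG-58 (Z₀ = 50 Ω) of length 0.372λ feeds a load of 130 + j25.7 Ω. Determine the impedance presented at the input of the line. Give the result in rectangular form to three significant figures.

βl = 2π × 0.372 = 134°
tan(βl) = tan(134°) = -1.04
Z_in = Z_0·(Z_L + jZ_0·tanβl)/(Z_0 + jZ_L·tanβl)
     = 50·(130 − j26.2)/(76.7 − j135)

Z_in ≈ 28 + j32.2 Ω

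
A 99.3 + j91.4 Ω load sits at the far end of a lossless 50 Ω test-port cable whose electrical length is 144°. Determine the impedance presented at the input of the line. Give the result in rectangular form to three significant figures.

Z_in ≈ 20.2 + j36.2 Ω

tan(βl) = tan(144°) = -0.727
Z_in = Z_0·(Z_L + jZ_0·tanβl)/(Z_0 + jZ_L·tanβl)
     = 50·(99.3 + j55.1)/(116 − j72.1)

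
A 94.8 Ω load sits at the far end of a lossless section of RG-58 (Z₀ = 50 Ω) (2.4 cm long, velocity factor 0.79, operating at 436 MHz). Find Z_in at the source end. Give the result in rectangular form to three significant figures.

Z_in ≈ 79.4 − j28.6 Ω

λ = v/f = 0.79·c / 436 MHz = 0.544 m
βl = 2π·l/λ = 2π × 0.0442 = 15.9°
tan(βl) = tan(15.9°) = 0.285
Z_in = Z_0·(Z_L + jZ_0·tanβl)/(Z_0 + jZ_L·tanβl)
     = 50·(94.8 + j14.2)/(50 + j27)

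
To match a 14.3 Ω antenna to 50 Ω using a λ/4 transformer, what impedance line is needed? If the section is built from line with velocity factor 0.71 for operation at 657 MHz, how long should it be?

Z_qwt ≈ 26.7 Ω; length ≈ 8.11 cm

Z_qwt = √(Z_0·R_L) = √(50 × 14.3) = √715
λ = 0.71·c/f = 0.324 m, so l = λ/4 = 0.0811 m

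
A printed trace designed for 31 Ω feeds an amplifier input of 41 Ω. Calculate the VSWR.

For a purely resistive load, VSWR = R_L/Z_0 or Z_0/R_L (whichever > 1) = 41/31

VSWR ≈ 1.32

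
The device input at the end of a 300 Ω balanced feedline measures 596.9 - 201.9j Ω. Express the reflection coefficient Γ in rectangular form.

Γ ≈ 0.363 − j0.143

Γ = (Z_L − Z_0)/(Z_L + Z_0) = (296.9 − j201.9)/(896.9 − j201.9)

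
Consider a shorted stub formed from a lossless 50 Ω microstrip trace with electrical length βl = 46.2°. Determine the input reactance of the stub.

tan(βl) = 1.04
For a shorted stub, Z_in = jZ_0·tan(βl)

X_in ≈ 52.1 Ω (inductive)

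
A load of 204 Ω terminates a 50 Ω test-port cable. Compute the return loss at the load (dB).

RL ≈ 4.35 dB

Γ = (204 − 50)/(204 + 50) = 0.606
RL = −20·log₁₀|Γ| = −20·log₁₀(0.606)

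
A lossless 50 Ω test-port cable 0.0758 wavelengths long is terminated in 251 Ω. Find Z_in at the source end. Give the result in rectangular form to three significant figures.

Z_in ≈ 41.2 − j81 Ω

βl = 2π × 0.0758 = 27.3°
tan(βl) = tan(27.3°) = 0.516
Z_in = Z_0·(Z_L + jZ_0·tanβl)/(Z_0 + jZ_L·tanβl)
     = 50·(251 + j25.8)/(50 + j129)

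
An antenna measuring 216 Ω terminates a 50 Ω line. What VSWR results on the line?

VSWR ≈ 4.32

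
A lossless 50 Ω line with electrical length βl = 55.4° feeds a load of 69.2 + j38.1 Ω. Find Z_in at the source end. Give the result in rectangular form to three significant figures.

Z_in ≈ 53.2 − j37.3 Ω

tan(βl) = tan(55.4°) = 1.45
Z_in = Z_0·(Z_L + jZ_0·tanβl)/(Z_0 + jZ_L·tanβl)
     = 50·(69.2 + j111)/(-5.23 + j100)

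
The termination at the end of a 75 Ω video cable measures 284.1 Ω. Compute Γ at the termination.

Γ = 0.582

Γ = (Z_L − Z_0)/(Z_L + Z_0) = (284.1 − 75)/(284.1 + 75) = 209.1/359.1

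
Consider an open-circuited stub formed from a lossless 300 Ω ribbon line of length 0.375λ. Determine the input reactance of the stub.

X_in ≈ 300 Ω (inductive)

βl = 2π × 0.375 = 135°
tan(βl) = -1
For an open-circuited stub, Z_in = −jZ_0·cot(βl) = −jZ_0/tan(βl)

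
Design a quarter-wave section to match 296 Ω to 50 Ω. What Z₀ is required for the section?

Z_qwt ≈ 122 Ω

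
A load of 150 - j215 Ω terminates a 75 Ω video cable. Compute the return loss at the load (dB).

Γ = (75 − j215)/(225 − j215), |Γ| = 0.732
RL = −20·log₁₀|Γ| = −20·log₁₀(0.732)

RL ≈ 2.71 dB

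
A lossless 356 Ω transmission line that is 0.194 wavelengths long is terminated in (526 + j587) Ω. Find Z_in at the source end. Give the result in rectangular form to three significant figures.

βl = 2π × 0.194 = 69.8°
tan(βl) = tan(69.8°) = 2.72
Z_in = Z_0·(Z_L + jZ_0·tanβl)/(Z_0 + jZ_L·tanβl)
     = 356·(526 + j1560)/(-1240 + j1430)

Z_in ≈ 156 − j266 Ω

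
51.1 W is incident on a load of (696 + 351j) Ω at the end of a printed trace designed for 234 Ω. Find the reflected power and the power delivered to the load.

|Γ| = |(462 + j351)/(930 + j351)| = 0.584
|Γ|² = 0.341
P_refl = |Γ|²·P_inc = 17.4 W, P_del = (1 − |Γ|²)·P_inc = 33.7 W

P_reflected ≈ 17.4 W; P_delivered ≈ 33.7 W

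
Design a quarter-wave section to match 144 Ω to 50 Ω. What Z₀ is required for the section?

Z_qwt = √(Z_0·R_L) = √(50 × 144) = √7200

Z_qwt ≈ 84.9 Ω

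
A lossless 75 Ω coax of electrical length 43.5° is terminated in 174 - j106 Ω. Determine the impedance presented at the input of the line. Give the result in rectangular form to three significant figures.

Z_in ≈ 32 − j45 Ω

tan(βl) = tan(43.5°) = 0.949
Z_in = Z_0·(Z_L + jZ_0·tanβl)/(Z_0 + jZ_L·tanβl)
     = 75·(174 − j34.8)/(176 + j165)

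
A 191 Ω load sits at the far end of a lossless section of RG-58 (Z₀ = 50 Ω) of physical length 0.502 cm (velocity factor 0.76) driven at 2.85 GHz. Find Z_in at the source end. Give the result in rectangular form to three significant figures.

λ = v/f = 0.76·c / 2.85 GHz = 0.08 m
βl = 2π·l/λ = 2π × 0.0628 = 22.6°
tan(βl) = tan(22.6°) = 0.416
Z_in = Z_0·(Z_L + jZ_0·tanβl)/(Z_0 + jZ_L·tanβl)
     = 50·(191 + j20.8)/(50 + j79.5)

Z_in ≈ 63.5 − j80.2 Ω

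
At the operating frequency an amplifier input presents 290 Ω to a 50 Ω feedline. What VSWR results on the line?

VSWR ≈ 5.8

Γ = (290 − 50)/(290 + 50) = 0.706
VSWR = (1 + 0.706)/(1 − 0.706)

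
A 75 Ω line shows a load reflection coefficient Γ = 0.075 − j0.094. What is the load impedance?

Z_L = Z_0·(1 + Γ)/(1 − Γ) = 75·(1.07 − j0.094)/(0.925 + j0.094)

Z_L ≈ 85.5 − j16.3 Ω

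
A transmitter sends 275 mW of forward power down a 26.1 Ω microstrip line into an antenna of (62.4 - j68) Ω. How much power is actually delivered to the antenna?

P_delivered ≈ 144 mW

|Γ| = |(36.3 − j68)/(88.5 − j68)| = 0.691
|Γ|² = 0.477
P_refl = |Γ|²·P_inc = 131 mW, P_del = (1 − |Γ|²)·P_inc = 144 mW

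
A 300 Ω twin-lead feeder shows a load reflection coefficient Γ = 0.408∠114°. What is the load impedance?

Z_L ≈ 167 + j149 Ω

Z_L = Z_0·(1 + Γ)/(1 − Γ) = 300·(0.834 + j0.373)/(1.17 − j0.373)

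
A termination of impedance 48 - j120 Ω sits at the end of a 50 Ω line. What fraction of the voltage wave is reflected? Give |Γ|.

Γ = (Z_L − Z_0)/(Z_L + Z_0) = (-2 − j120)/(98 − j120)
|Γ| = 120/155

|Γ| ≈ 0.775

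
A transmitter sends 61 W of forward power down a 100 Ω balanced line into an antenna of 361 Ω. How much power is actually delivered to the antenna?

P_delivered ≈ 41.4 W

Γ = (361 − 100)/(361 + 100) = 0.566
|Γ|² = 0.321
P_refl = |Γ|²·P_inc = 19.6 W, P_del = (1 − |Γ|²)·P_inc = 41.4 W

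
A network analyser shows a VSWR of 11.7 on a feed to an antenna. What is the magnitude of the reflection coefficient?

|Γ| ≈ 0.843

|Γ| = (S − 1)/(S + 1) = (11.7 − 1)/(11.7 + 1) = 10.7/12.7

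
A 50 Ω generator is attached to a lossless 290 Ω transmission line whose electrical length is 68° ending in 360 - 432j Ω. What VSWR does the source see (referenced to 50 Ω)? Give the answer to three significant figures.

VSWR ≈ 1.65

tan(βl) = 2.48
Z_in = Z_0·(Z_L + jZ_0·tanβl)/(Z_0 + jZ_L·tanβl) = 81.7 + j7.43 Ω
Γ_s = (Z_in − Z_s)/(Z_in + Z_s) = (31.7 + j7.43)/(132 + j7.43), |Γ_s| = 0.247
VSWR = (1 + |Γ_s|)/(1 − |Γ_s|)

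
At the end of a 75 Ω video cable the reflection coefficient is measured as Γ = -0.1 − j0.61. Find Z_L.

Z_L ≈ 29.3 − j57.8 Ω

Z_L = Z_0·(1 + Γ)/(1 − Γ) = 75·(0.9 − j0.61)/(1.1 + j0.61)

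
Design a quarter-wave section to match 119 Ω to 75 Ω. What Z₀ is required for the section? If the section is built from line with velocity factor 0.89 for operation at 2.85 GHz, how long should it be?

Z_qwt = √(Z_0·R_L) = √(75 × 119) = √8925
λ = 0.89·c/f = 0.0937 m, so l = λ/4 = 0.0234 m

Z_qwt ≈ 94.5 Ω; length ≈ 2.34 cm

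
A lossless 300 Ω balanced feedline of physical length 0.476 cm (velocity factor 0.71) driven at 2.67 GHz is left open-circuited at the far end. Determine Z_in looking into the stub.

λ = v/f = 0.71·c / 2.67 GHz = 0.0798 m
βl = 2π·l/λ = 2π × 0.0597 = 21.5°
tan(βl) = 0.394
For an open-circuited stub, Z_in = −jZ_0·cot(βl) = −jZ_0/tan(βl)

Z_in ≈ −j762 Ω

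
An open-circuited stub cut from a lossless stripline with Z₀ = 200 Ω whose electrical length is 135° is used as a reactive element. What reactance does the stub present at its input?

X_in ≈ 200 Ω (inductive)

tan(βl) = -1
For an open-circuited stub, Z_in = −jZ_0·cot(βl) = −jZ_0/tan(βl)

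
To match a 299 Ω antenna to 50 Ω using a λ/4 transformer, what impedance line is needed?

Z_qwt ≈ 122 Ω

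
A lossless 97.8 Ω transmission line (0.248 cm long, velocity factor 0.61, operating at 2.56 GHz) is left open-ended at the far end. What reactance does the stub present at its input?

λ = v/f = 0.61·c / 2.56 GHz = 0.0715 m
βl = 2π·l/λ = 2π × 0.0347 = 12.5°
tan(βl) = 0.222
For an open-ended stub, Z_in = −jZ_0·cot(βl) = −jZ_0/tan(βl)

X_in ≈ -442 Ω (capacitive)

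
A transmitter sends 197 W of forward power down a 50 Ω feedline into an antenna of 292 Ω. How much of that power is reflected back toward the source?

P_reflected ≈ 98.6 W

Γ = (292 − 50)/(292 + 50) = 0.708
|Γ|² = 0.501
P_refl = |Γ|²·P_inc = 98.6 W, P_del = (1 − |Γ|²)·P_inc = 98.4 W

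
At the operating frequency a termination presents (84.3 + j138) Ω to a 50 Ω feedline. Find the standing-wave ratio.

Γ = (Z_L − Z_0)/(Z_L + Z_0) = (34.3 + j138)/(134.3 + j138)
|Γ| = 142/193 = 0.738
VSWR = (1 + |Γ|)/(1 − |Γ|) = 1.74/0.262

VSWR ≈ 6.65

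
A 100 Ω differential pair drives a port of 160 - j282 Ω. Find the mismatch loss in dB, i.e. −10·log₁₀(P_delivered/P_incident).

mismatch loss ≈ 3.62 dB

Γ = (60 − j282)/(260 − j282), |Γ| = 0.752
|Γ|² = 0.565, so P_del/P_inc = 1 − |Γ|² = 0.435
ML = −10·log₁₀(1 − |Γ|²)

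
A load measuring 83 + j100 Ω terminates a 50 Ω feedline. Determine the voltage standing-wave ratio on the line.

VSWR ≈ 4.45

Γ = (Z_L − Z_0)/(Z_L + Z_0) = (33 + j100)/(133 + j100)
|Γ| = 105/166 = 0.633
VSWR = (1 + |Γ|)/(1 − |Γ|) = 1.63/0.367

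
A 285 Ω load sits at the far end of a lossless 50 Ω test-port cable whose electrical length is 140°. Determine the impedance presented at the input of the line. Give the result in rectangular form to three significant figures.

Z_in ≈ 20.3 + j55.3 Ω

tan(βl) = tan(140°) = -0.839
Z_in = Z_0·(Z_L + jZ_0·tanβl)/(Z_0 + jZ_L·tanβl)
     = 50·(285 − j42)/(50 − j239)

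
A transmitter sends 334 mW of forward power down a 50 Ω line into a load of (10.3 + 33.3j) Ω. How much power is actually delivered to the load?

P_delivered ≈ 145 mW

|Γ| = |(-39.7 + j33.3)/(60.3 + j33.3)| = 0.752
|Γ|² = 0.566
P_refl = |Γ|²·P_inc = 189 mW, P_del = (1 − |Γ|²)·P_inc = 145 mW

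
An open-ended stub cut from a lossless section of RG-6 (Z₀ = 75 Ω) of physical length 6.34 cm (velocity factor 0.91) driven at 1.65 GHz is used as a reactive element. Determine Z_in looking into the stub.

λ = v/f = 0.91·c / 1.65 GHz = 0.165 m
βl = 2π·l/λ = 2π × 0.383 = 138°
tan(βl) = -0.902
For an open-ended stub, Z_in = −jZ_0·cot(βl) = −jZ_0/tan(βl)

Z_in ≈ +j83.1 Ω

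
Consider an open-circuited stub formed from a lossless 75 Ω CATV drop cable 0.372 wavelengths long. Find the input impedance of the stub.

Z_in ≈ +j72.2 Ω

βl = 2π × 0.372 = 134°
tan(βl) = -1.04
For an open-circuited stub, Z_in = −jZ_0·cot(βl) = −jZ_0/tan(βl)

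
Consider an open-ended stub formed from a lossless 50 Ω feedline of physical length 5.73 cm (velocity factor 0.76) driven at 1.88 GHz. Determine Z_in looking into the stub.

Z_in ≈ +j286 Ω

λ = v/f = 0.76·c / 1.88 GHz = 0.121 m
βl = 2π·l/λ = 2π × 0.472 = 170°
tan(βl) = -0.175
For an open-ended stub, Z_in = −jZ_0·cot(βl) = −jZ_0/tan(βl)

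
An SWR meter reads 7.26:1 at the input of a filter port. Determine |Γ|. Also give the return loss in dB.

|Γ| ≈ 0.758; return loss ≈ 2.41 dB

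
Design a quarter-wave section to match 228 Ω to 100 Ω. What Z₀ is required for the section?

Z_qwt ≈ 151 Ω

Z_qwt = √(Z_0·R_L) = √(100 × 228) = √22800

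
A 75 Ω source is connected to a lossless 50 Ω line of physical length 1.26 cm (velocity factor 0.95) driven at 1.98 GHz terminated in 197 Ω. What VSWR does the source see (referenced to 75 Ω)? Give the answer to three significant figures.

VSWR ≈ 3.57

λ = v/f = 0.95·c / 1.98 GHz = 0.144 m
βl = 2π·l/λ = 2π × 0.0875 = 31.5°
tan(βl) = 0.613
Z_in = Z_0·(Z_L + jZ_0·tanβl)/(Z_0 + jZ_L·tanβl) = 39.7 − j65.1 Ω
Γ_s = (Z_in − Z_s)/(Z_in + Z_s) = (-35.3 − j65.1)/(115 − j65.1), |Γ_s| = 0.562
VSWR = (1 + |Γ_s|)/(1 − |Γ_s|)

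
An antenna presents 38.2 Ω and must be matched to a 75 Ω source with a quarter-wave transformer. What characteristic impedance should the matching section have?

Z_qwt ≈ 53.5 Ω

Z_qwt = √(Z_0·R_L) = √(75 × 38.2) = √2865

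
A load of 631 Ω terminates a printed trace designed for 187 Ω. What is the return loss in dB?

RL ≈ 5.31 dB

Γ = (631 − 187)/(631 + 187) = 0.543
RL = −20·log₁₀|Γ| = −20·log₁₀(0.543)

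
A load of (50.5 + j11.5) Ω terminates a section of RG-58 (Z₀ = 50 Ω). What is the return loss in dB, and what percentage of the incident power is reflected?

Γ = (0.5 + j11.5)/(100.5 + j11.5), |Γ| = 0.114
RL = −20·log₁₀(0.114) = 18.9 dB
P_refl/P_inc = |Γ|² = 0.0129

RL ≈ 18.9 dB; 1.29% of incident power reflected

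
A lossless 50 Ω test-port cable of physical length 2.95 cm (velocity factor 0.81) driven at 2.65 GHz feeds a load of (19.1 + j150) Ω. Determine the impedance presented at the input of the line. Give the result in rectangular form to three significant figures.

Z_in ≈ 1.92 + j6.69 Ω

λ = v/f = 0.81·c / 2.65 GHz = 0.0917 m
βl = 2π·l/λ = 2π × 0.322 = 116°
tan(βl) = tan(116°) = -2.07
Z_in = Z_0·(Z_L + jZ_0·tanβl)/(Z_0 + jZ_L·tanβl)
     = 50·(19.1 + j46.6)/(360 − j39.5)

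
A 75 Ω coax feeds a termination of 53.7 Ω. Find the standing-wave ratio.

VSWR ≈ 1.4

Γ = (53.7 − 75)/(53.7 + 75) = -0.166
VSWR = (1 + 0.166)/(1 − 0.166)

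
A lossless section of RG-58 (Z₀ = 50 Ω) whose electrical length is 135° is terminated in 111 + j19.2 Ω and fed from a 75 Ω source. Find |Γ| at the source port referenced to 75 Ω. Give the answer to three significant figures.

tan(βl) = -1
Z_in = Z_0·(Z_L + jZ_0·tanβl)/(Z_0 + jZ_L·tanβl) = 32.4 + j29.8 Ω
Γ_s = (Z_in − Z_s)/(Z_in + Z_s) = (-42.6 + j29.8)/(107 + j29.8), |Γ_s| = 0.466

|Γ| ≈ 0.466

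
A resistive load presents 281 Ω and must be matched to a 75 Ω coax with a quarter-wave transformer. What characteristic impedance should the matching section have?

Z_qwt ≈ 145 Ω

Z_qwt = √(Z_0·R_L) = √(75 × 281) = √21080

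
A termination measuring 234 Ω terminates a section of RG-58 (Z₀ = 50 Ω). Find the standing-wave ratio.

VSWR ≈ 4.68

Γ = (234 − 50)/(234 + 50) = 0.648
VSWR = (1 + 0.648)/(1 − 0.648)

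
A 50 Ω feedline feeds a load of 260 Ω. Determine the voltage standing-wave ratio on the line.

VSWR ≈ 5.2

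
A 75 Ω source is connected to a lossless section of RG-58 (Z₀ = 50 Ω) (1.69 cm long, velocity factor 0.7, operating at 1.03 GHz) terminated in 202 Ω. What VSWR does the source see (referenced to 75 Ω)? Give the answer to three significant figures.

λ = v/f = 0.7·c / 1.03 GHz = 0.204 m
βl = 2π·l/λ = 2π × 0.0829 = 29.8°
tan(βl) = 0.574
Z_in = Z_0·(Z_L + jZ_0·tanβl)/(Z_0 + jZ_L·tanβl) = 42.1 − j69 Ω
Γ_s = (Z_in − Z_s)/(Z_in + Z_s) = (-32.9 − j69)/(117 − j69), |Γ_s| = 0.562
VSWR = (1 + |Γ_s|)/(1 − |Γ_s|)

VSWR ≈ 3.57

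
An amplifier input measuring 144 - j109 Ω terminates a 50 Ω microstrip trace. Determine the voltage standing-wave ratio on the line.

VSWR ≈ 4.66

Γ = (Z_L − Z_0)/(Z_L + Z_0) = (94 − j109)/(194 − j109)
|Γ| = 144/223 = 0.647
VSWR = (1 + |Γ|)/(1 − |Γ|) = 1.65/0.353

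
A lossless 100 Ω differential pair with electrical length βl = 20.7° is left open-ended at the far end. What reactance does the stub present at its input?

X_in ≈ -265 Ω (capacitive)

tan(βl) = 0.378
For an open-ended stub, Z_in = −jZ_0·cot(βl) = −jZ_0/tan(βl)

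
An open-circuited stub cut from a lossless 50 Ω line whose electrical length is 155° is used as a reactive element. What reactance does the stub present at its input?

tan(βl) = -0.466
For an open-circuited stub, Z_in = −jZ_0·cot(βl) = −jZ_0/tan(βl)

X_in ≈ 107 Ω (inductive)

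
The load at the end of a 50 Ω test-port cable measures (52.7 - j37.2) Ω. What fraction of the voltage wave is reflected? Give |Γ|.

Γ = (Z_L − Z_0)/(Z_L + Z_0) = (2.7 − j37.2)/(102.7 − j37.2)
|Γ| = 37.3/109

|Γ| ≈ 0.341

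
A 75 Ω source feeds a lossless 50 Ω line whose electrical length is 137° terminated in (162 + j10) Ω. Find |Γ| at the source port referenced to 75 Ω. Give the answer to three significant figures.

tan(βl) = -0.933
Z_in = Z_0·(Z_L + jZ_0·tanβl)/(Z_0 + jZ_L·tanβl) = 28.7 + j42.3 Ω
Γ_s = (Z_in − Z_s)/(Z_in + Z_s) = (-46.3 + j42.3)/(104 + j42.3), |Γ_s| = 0.56

|Γ| ≈ 0.56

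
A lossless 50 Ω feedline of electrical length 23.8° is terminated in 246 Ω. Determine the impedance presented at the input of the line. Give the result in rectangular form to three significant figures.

Z_in ≈ 51.5 − j89.6 Ω

tan(βl) = tan(23.8°) = 0.441
Z_in = Z_0·(Z_L + jZ_0·tanβl)/(Z_0 + jZ_L·tanβl)
     = 50·(246 + j22.1)/(50 + j108)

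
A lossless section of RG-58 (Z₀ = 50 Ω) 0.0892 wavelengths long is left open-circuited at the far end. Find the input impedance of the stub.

βl = 2π × 0.0892 = 32.1°
tan(βl) = 0.628
For an open-circuited stub, Z_in = −jZ_0·cot(βl) = −jZ_0/tan(βl)

Z_in ≈ −j79.7 Ω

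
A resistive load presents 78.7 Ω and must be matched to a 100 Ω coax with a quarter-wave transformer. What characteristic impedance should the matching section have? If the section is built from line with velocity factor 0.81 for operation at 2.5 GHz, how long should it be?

Z_qwt = √(Z_0·R_L) = √(100 × 78.7) = √7870
λ = 0.81·c/f = 0.0972 m, so l = λ/4 = 0.0243 m

Z_qwt ≈ 88.7 Ω; length ≈ 2.43 cm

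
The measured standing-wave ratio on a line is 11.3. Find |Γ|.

|Γ| = (S − 1)/(S + 1) = (11.3 − 1)/(11.3 + 1) = 10.3/12.3

|Γ| ≈ 0.837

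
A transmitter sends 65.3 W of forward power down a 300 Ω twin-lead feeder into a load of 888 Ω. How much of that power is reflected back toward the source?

P_reflected ≈ 16 W

Γ = (888 − 300)/(888 + 300) = 0.495
|Γ|² = 0.245
P_refl = |Γ|²·P_inc = 16 W, P_del = (1 − |Γ|²)·P_inc = 49.3 W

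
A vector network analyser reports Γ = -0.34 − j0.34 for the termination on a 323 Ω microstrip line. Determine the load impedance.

Z_L ≈ 130 − j115 Ω

Z_L = Z_0·(1 + Γ)/(1 − Γ) = 323·(0.66 − j0.34)/(1.34 + j0.34)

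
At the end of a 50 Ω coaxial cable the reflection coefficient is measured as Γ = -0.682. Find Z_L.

Z_L = Z_0·(1 + Γ)/(1 − Γ) = 50·(0.318)/(1.68)

Z_L ≈ 9.45 Ω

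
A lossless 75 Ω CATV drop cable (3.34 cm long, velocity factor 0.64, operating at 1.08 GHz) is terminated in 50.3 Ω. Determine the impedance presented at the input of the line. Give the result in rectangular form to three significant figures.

Z_in ≈ 95 + j27.4 Ω

λ = v/f = 0.64·c / 1.08 GHz = 0.178 m
βl = 2π·l/λ = 2π × 0.188 = 67.6°
tan(βl) = tan(67.6°) = 2.43
Z_in = Z_0·(Z_L + jZ_0·tanβl)/(Z_0 + jZ_L·tanβl)
     = 75·(50.3 + j182)/(75 + j122)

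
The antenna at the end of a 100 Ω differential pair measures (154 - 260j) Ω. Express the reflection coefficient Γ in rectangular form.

Γ ≈ 0.615 − j0.394

Γ = (Z_L − Z_0)/(Z_L + Z_0) = (54 − j260)/(254 − j260)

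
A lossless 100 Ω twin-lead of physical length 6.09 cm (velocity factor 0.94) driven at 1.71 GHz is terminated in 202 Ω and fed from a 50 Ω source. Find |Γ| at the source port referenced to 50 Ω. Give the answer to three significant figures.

|Γ| ≈ 0.458

λ = v/f = 0.94·c / 1.71 GHz = 0.165 m
βl = 2π·l/λ = 2π × 0.369 = 133°
tan(βl) = -1.07
Z_in = Z_0·(Z_L + jZ_0·tanβl)/(Z_0 + jZ_L·tanβl) = 76.2 + j58 Ω
Γ_s = (Z_in − Z_s)/(Z_in + Z_s) = (26.2 + j58)/(126 + j58), |Γ_s| = 0.458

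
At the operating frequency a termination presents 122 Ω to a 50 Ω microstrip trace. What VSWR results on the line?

VSWR ≈ 2.44

Γ = (122 − 50)/(122 + 50) = 0.419
VSWR = (1 + 0.419)/(1 − 0.419)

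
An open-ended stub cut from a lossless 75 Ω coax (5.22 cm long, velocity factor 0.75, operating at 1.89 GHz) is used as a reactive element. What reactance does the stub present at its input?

λ = v/f = 0.75·c / 1.89 GHz = 0.119 m
βl = 2π·l/λ = 2π × 0.438 = 158°
tan(βl) = -0.407
For an open-ended stub, Z_in = −jZ_0·cot(βl) = −jZ_0/tan(βl)

X_in ≈ 184 Ω (inductive)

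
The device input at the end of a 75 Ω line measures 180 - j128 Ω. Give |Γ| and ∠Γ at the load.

Γ ≈ 0.58 ∠ -24°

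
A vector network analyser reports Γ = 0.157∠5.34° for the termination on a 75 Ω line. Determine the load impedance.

Z_L ≈ 103 + j3.08 Ω

Z_L = Z_0·(1 + Γ)/(1 − Γ) = 75·(1.16 + j0.0146)/(0.844 − j0.0146)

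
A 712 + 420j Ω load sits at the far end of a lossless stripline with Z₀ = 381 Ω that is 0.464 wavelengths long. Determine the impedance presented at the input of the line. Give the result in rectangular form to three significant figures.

Z_in ≈ 427 + j411 Ω

βl = 2π × 0.464 = 167°
tan(βl) = tan(167°) = -0.23
Z_in = Z_0·(Z_L + jZ_0·tanβl)/(Z_0 + jZ_L·tanβl)
     = 381·(712 + j332)/(478 − j164)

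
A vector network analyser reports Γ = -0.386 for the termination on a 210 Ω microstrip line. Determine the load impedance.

Z_L ≈ 93 Ω

Z_L = Z_0·(1 + Γ)/(1 − Γ) = 210·(0.614)/(1.39)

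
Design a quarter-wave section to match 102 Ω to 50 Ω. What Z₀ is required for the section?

Z_qwt = √(Z_0·R_L) = √(50 × 102) = √5100

Z_qwt ≈ 71.4 Ω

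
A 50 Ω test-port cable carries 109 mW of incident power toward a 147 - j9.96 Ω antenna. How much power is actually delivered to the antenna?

|Γ| = |(97 − j9.96)/(197 − j9.96)| = 0.494
|Γ|² = 0.244
P_refl = |Γ|²·P_inc = 26.6 mW, P_del = (1 − |Γ|²)·P_inc = 82.4 mW

P_delivered ≈ 82.4 mW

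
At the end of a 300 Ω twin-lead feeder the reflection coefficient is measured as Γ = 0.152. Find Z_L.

Z_L = Z_0·(1 + Γ)/(1 − Γ) = 300·(1.15)/(0.848)

Z_L ≈ 408 Ω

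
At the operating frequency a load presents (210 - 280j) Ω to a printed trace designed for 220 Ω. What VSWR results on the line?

Γ = (Z_L − Z_0)/(Z_L + Z_0) = (-10 − j280)/(430 − j280)
|Γ| = 280/513 = 0.546
VSWR = (1 + |Γ|)/(1 − |Γ|) = 1.55/0.454

VSWR ≈ 3.41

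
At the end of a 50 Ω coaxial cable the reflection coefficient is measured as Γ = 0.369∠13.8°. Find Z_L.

Z_L = Z_0·(1 + Γ)/(1 − Γ) = 50·(1.36 + j0.088)/(0.642 − j0.088)

Z_L ≈ 103 + j21 Ω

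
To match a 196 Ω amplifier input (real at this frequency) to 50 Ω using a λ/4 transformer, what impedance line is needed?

Z_qwt = √(Z_0·R_L) = √(50 × 196) = √9800

Z_qwt ≈ 99 Ω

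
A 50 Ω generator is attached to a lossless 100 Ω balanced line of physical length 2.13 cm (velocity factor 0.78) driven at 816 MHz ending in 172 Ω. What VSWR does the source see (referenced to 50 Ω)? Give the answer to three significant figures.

λ = v/f = 0.78·c / 816 MHz = 0.287 m
βl = 2π·l/λ = 2π × 0.0743 = 26.7°
tan(βl) = 0.504
Z_in = Z_0·(Z_L + jZ_0·tanβl)/(Z_0 + jZ_L·tanβl) = 123 − j56.4 Ω
Γ_s = (Z_in − Z_s)/(Z_in + Z_s) = (73.2 − j56.4)/(173 − j56.4), |Γ_s| = 0.507
VSWR = (1 + |Γ_s|)/(1 − |Γ_s|)

VSWR ≈ 3.06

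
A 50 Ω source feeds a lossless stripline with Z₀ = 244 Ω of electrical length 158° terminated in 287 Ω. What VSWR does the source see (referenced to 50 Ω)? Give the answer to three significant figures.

VSWR ≈ 5.52

tan(βl) = -0.404
Z_in = Z_0·(Z_L + jZ_0·tanβl)/(Z_0 + jZ_L·tanβl) = 272 + j30.8 Ω
Γ_s = (Z_in − Z_s)/(Z_in + Z_s) = (222 + j30.8)/(322 + j30.8), |Γ_s| = 0.693
VSWR = (1 + |Γ_s|)/(1 − |Γ_s|)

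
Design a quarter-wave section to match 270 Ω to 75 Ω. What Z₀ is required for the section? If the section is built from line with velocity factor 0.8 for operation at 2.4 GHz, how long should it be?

Z_qwt ≈ 142 Ω; length ≈ 2.5 cm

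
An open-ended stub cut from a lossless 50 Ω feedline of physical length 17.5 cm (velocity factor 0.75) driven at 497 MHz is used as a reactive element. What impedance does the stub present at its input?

Z_in ≈ +j57.8 Ω

λ = v/f = 0.75·c / 497 MHz = 0.453 m
βl = 2π·l/λ = 2π × 0.387 = 139°
tan(βl) = -0.864
For an open-ended stub, Z_in = −jZ_0·cot(βl) = −jZ_0/tan(βl)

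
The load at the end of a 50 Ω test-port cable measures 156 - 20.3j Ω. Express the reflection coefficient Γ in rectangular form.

Γ ≈ 0.519 − j0.0474

Γ = (Z_L − Z_0)/(Z_L + Z_0) = (106 − j20.3)/(206 − j20.3)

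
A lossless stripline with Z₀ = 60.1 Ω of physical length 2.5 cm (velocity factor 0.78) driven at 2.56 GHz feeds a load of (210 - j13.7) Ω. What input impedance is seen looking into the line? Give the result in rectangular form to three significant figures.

Z_in ≈ 17.6 + j9.34 Ω

λ = v/f = 0.78·c / 2.56 GHz = 0.0914 m
βl = 2π·l/λ = 2π × 0.274 = 98.5°
tan(βl) = tan(98.5°) = -6.72
Z_in = Z_0·(Z_L + jZ_0·tanβl)/(Z_0 + jZ_L·tanβl)
     = 60.1·(210 − j418)/(-32 − j1410)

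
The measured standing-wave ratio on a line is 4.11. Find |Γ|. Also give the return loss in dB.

|Γ| ≈ 0.609; return loss ≈ 4.31 dB

|Γ| = (S − 1)/(S + 1) = (4.11 − 1)/(4.11 + 1) = 3.11/5.11
RL = −20·log₁₀|Γ| = −20·log₁₀(0.609)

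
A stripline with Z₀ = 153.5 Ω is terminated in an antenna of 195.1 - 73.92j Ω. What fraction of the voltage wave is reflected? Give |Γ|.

|Γ| ≈ 0.238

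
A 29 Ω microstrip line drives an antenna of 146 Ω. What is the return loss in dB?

RL ≈ 3.5 dB

Γ = (146 − 29)/(146 + 29) = 0.669
RL = −20·log₁₀|Γ| = −20·log₁₀(0.669)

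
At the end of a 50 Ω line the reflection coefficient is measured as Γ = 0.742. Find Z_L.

Z_L = Z_0·(1 + Γ)/(1 − Γ) = 50·(1.74)/(0.258)

Z_L ≈ 338 Ω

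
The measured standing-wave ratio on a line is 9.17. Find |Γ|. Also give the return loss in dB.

|Γ| ≈ 0.803; return loss ≈ 1.9 dB

|Γ| = (S − 1)/(S + 1) = (9.17 − 1)/(9.17 + 1) = 8.17/10.2
RL = −20·log₁₀|Γ| = −20·log₁₀(0.803)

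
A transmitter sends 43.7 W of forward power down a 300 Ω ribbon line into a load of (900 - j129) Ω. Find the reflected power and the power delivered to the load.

|Γ| = |(600 − j129)/(1200 − j129)| = 0.508
|Γ|² = 0.259
P_refl = |Γ|²·P_inc = 11.3 W, P_del = (1 − |Γ|²)·P_inc = 32.4 W

P_reflected ≈ 11.3 W; P_delivered ≈ 32.4 W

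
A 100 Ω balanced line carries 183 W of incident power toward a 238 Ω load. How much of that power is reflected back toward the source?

Γ = (238 − 100)/(238 + 100) = 0.408
|Γ|² = 0.167
P_refl = |Γ|²·P_inc = 30.5 W, P_del = (1 − |Γ|²)·P_inc = 152 W

P_reflected ≈ 30.5 W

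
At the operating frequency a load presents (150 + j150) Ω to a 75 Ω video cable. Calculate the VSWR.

Γ = (Z_L − Z_0)/(Z_L + Z_0) = (75 + j150)/(225 + j150)
|Γ| = 168/270 = 0.62
VSWR = (1 + |Γ|)/(1 − |Γ|) = 1.62/0.38

VSWR ≈ 4.27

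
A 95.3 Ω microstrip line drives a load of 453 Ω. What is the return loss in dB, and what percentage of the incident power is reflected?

RL ≈ 3.71 dB; 42.6% of incident power reflected

Γ = (453 − 95.3)/(453 + 95.3) = 0.652
RL = −20·log₁₀(0.652) = 3.71 dB
P_refl/P_inc = |Γ|² = 0.426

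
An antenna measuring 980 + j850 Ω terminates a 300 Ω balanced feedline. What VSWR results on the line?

VSWR ≈ 5.86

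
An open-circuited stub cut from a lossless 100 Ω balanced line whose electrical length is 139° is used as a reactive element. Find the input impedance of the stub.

Z_in ≈ +j115 Ω

tan(βl) = -0.869
For an open-circuited stub, Z_in = −jZ_0·cot(βl) = −jZ_0/tan(βl)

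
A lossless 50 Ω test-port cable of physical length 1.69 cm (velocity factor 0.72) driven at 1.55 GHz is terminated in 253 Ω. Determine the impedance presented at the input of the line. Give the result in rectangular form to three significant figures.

λ = v/f = 0.72·c / 1.55 GHz = 0.139 m
βl = 2π·l/λ = 2π × 0.121 = 43.7°
tan(βl) = tan(43.7°) = 0.954
Z_in = Z_0·(Z_L + jZ_0·tanβl)/(Z_0 + jZ_L·tanβl)
     = 50·(253 + j47.7)/(50 + j241)

Z_in ≈ 19.9 − j48.3 Ω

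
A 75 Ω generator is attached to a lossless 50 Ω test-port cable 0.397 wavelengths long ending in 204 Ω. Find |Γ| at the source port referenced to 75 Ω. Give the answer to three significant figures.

|Γ| ≈ 0.6

βl = 2π × 0.397 = 143°
tan(βl) = -0.756
Z_in = Z_0·(Z_L + jZ_0·tanβl)/(Z_0 + jZ_L·tanβl) = 30.5 + j56.3 Ω
Γ_s = (Z_in − Z_s)/(Z_in + Z_s) = (-44.5 + j56.3)/(106 + j56.3), |Γ_s| = 0.6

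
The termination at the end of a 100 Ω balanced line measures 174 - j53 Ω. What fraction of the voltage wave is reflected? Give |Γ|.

|Γ| ≈ 0.326

Γ = (Z_L − Z_0)/(Z_L + Z_0) = (74 − j53)/(274 − j53)
|Γ| = 91/279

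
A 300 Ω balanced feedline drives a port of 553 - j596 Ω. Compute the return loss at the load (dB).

RL ≈ 4.12 dB

Γ = (253 − j596)/(853 − j596), |Γ| = 0.622
RL = −20·log₁₀|Γ| = −20·log₁₀(0.622)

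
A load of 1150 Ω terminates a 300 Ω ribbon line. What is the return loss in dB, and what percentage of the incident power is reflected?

RL ≈ 4.64 dB; 34.4% of incident power reflected

Γ = (1150 − 300)/(1150 + 300) = 0.586
RL = −20·log₁₀(0.586) = 4.64 dB
P_refl/P_inc = |Γ|² = 0.344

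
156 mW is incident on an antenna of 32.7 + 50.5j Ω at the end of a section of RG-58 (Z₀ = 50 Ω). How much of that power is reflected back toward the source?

|Γ| = |(-17.3 + j50.5)/(82.7 + j50.5)| = 0.551
|Γ|² = 0.303
P_refl = |Γ|²·P_inc = 47.3 mW, P_del = (1 − |Γ|²)·P_inc = 109 mW

P_reflected ≈ 47.3 mW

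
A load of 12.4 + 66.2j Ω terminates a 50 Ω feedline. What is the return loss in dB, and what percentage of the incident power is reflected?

RL ≈ 1.55 dB; 70% of incident power reflected

Γ = (-37.6 + j66.2)/(62.4 + j66.2), |Γ| = 0.837
RL = −20·log₁₀(0.837) = 1.55 dB
P_refl/P_inc = |Γ|² = 0.7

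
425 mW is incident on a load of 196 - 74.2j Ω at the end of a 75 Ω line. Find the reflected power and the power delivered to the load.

P_reflected ≈ 108 mW; P_delivered ≈ 317 mW

|Γ| = |(121 − j74.2)/(271 − j74.2)| = 0.505
|Γ|² = 0.255
P_refl = |Γ|²·P_inc = 108 mW, P_del = (1 − |Γ|²)·P_inc = 317 mW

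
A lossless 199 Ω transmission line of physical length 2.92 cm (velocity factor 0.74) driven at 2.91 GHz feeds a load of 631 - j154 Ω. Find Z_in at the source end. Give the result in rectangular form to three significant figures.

λ = v/f = 0.74·c / 2.91 GHz = 0.0763 m
βl = 2π·l/λ = 2π × 0.383 = 138°
tan(βl) = tan(138°) = -0.907
Z_in = Z_0·(Z_L + jZ_0·tanβl)/(Z_0 + jZ_L·tanβl)
     = 199·(631 − j334)/(59.3 − j572)

Z_in ≈ 138 + j205 Ω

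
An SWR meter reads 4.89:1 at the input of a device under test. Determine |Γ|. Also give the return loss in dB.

|Γ| ≈ 0.66; return loss ≈ 3.6 dB

|Γ| = (S − 1)/(S + 1) = (4.89 − 1)/(4.89 + 1) = 3.89/5.89
RL = −20·log₁₀|Γ| = −20·log₁₀(0.66)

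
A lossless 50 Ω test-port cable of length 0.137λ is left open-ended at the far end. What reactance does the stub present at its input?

X_in ≈ -43 Ω (capacitive)

βl = 2π × 0.137 = 49.3°
tan(βl) = 1.16
For an open-ended stub, Z_in = −jZ_0·cot(βl) = −jZ_0/tan(βl)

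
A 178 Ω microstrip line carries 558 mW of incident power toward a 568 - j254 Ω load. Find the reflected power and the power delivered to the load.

P_reflected ≈ 195 mW; P_delivered ≈ 363 mW

|Γ| = |(390 − j254)/(746 − j254)| = 0.591
|Γ|² = 0.349
P_refl = |Γ|²·P_inc = 195 mW, P_del = (1 − |Γ|²)·P_inc = 363 mW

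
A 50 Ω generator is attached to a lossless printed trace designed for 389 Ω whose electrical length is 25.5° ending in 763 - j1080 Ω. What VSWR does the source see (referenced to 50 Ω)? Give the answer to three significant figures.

tan(βl) = 0.477
Z_in = Z_0·(Z_L + jZ_0·tanβl)/(Z_0 + jZ_L·tanβl) = 149 − j445 Ω
Γ_s = (Z_in − Z_s)/(Z_in + Z_s) = (99.2 − j445)/(199 − j445), |Γ_s| = 0.935
VSWR = (1 + |Γ_s|)/(1 − |Γ_s|)

VSWR ≈ 29.8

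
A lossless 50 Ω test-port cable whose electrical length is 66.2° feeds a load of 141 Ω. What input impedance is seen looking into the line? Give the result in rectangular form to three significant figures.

tan(βl) = tan(66.2°) = 2.27
Z_in = Z_0·(Z_L + jZ_0·tanβl)/(Z_0 + jZ_L·tanβl)
     = 50·(141 + j113)/(50 + j320)

Z_in ≈ 20.7 − j18.8 Ω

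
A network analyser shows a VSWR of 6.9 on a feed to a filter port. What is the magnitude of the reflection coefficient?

|Γ| = (S − 1)/(S + 1) = (6.9 − 1)/(6.9 + 1) = 5.9/7.9

|Γ| ≈ 0.747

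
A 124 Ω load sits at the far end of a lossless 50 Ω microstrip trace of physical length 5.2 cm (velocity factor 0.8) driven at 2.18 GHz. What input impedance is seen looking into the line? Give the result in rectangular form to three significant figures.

λ = v/f = 0.8·c / 2.18 GHz = 0.11 m
βl = 2π·l/λ = 2π × 0.472 = 170°
tan(βl) = tan(170°) = -0.176
Z_in = Z_0·(Z_L + jZ_0·tanβl)/(Z_0 + jZ_L·tanβl)
     = 50·(124 − j8.78)/(50 − j21.8)

Z_in ≈ 107 + j38 Ω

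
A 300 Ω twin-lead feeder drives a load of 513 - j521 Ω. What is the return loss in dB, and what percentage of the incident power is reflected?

RL ≈ 4.69 dB; 34% of incident power reflected

Γ = (213 − j521)/(813 − j521), |Γ| = 0.583
RL = −20·log₁₀(0.583) = 4.69 dB
P_refl/P_inc = |Γ|² = 0.34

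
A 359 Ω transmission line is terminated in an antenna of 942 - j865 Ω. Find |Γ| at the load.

Γ = (Z_L − Z_0)/(Z_L + Z_0) = (583 − j865)/(1301 − j865)
|Γ| = 1040/1560

|Γ| ≈ 0.668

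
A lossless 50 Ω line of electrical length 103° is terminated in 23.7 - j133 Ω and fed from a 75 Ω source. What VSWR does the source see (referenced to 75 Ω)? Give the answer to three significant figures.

tan(βl) = -4.33
Z_in = Z_0·(Z_L + jZ_0·tanβl)/(Z_0 + jZ_L·tanβl) = 4.08 + j32.4 Ω
Γ_s = (Z_in − Z_s)/(Z_in + Z_s) = (-70.9 + j32.4)/(79.1 + j32.4), |Γ_s| = 0.912
VSWR = (1 + |Γ_s|)/(1 − |Γ_s|)

VSWR ≈ 21.9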